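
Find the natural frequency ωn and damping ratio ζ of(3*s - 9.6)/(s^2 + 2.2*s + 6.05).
Underdamped: complex pole -1.1 + 2.2j. ωn = |pole| = 2.46, ζ = -Re(pole)/ωn = 0.4472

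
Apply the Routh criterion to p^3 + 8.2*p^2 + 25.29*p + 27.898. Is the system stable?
Routh array:
p^3: [1, 25.29]; p^2: [8.2, 27.898]; p^1: [21.8878]; p^0: [27.898]
First column: [1, 8.2, 21.8878, 27.898]. Sign changes = 0.
Yes, stable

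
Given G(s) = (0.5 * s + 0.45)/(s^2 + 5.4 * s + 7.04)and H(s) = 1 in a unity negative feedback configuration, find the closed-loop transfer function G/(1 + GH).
Closed-loop T = G/(1+GH).
Numerator: G_num * H_den = 0.5*s + 0.45.
Denominator: G_den * H_den + G_num * H_num = (s^2 + 5.4*s + 7.04) + (0.5*s + 0.45) = s^2 + 5.9*s + 7.49.
T(s) = (0.5*s + 0.45)/(s^2 + 5.9*s + 7.49)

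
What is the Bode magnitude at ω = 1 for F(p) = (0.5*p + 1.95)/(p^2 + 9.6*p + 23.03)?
Substitute p = j*1: F(j1) = 0.0827014 - 0.0133424j.
|F(j1)| = sqrt(Re² + Im²) = 0.08377.
20*log₁₀(0.08377) = -21.54 dB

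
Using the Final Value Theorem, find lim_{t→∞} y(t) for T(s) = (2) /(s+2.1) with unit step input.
FVT: lim_{t→∞} y(t) = lim_{s→0} s*Y(s) where Y(s) = T(s)/s.
= lim_{s→0} T(s) = T(0) = num(0)/den(0) = 2/2.1 = 0.9524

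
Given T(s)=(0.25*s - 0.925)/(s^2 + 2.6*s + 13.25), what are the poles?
Set denominator = 0: s^2 + 2.6*s + 13.25 = 0 → Poles: -1.3 + 3.4j, -1.3 - 3.4j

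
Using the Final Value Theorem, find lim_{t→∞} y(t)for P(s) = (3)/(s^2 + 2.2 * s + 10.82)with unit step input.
FVT: lim_{t→∞} y(t) = lim_{s→0} s*Y(s) where Y(s) = P(s)/s.
= lim_{s→0} P(s) = P(0) = num(0)/den(0) = 3/10.82 = 0.2773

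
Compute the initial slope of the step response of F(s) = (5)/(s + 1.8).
IVT: y'(0⁺) = lim_{s→∞} s²·Y(s) = lim_{s→∞} s·F(s).
deg(num) = 0, deg(den) = 1, relative degree = 1, so s·F(s) → (leading num)/(leading den) = 5/1 = 5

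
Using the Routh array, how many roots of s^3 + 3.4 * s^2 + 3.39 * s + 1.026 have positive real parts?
Routh array:
s^3: [1, 3.39]; s^2: [3.4, 1.026]; s^1: [3.08824]; s^0: [1.026]
First column: [1, 3.4, 3.08824, 1.026]. Sign changes = RHP roots = 0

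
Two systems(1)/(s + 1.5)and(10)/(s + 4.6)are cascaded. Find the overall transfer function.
Series: H = H₁ · H₂ = (n₁·n₂)/(d₁·d₂).
Num: n₁·n₂ = 10. Den: d₁·d₂ = s^2 + 6.1*s + 6.9.
H(s) = (10)/(s^2 + 6.1*s + 6.9)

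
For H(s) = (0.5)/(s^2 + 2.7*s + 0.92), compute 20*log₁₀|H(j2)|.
Substitute s = j*2: H(j2) = -0.0398485 - 0.0698642j.
|H(j2)| = sqrt(Re² + Im²) = 0.08043.
20*log₁₀(0.08043) = -21.89 dB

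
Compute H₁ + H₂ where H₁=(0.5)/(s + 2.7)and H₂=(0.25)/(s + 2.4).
Parallel: H = H₁ + H₂ = (n₁·d₂ + n₂·d₁)/(d₁·d₂).
n₁·d₂ = 0.5*s + 1.2. n₂·d₁ = 0.25*s + 0.675. Sum = 0.75*s + 1.875. d₁·d₂ = s^2 + 5.1*s + 6.48.
H(s) = (0.75*s + 1.875)/(s^2 + 5.1*s + 6.48)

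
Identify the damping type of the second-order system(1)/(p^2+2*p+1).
Standard form: ωn²/(p²+2ζωn·p+ωn²) gives ωn=1, ζ=1.
Critically damped (ζ = 1)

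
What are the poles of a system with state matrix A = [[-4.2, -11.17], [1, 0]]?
Eigenvalues solve det(λI - A) = 0.
Characteristic polynomial: λ^2 + 4.2*λ + 11.17 = 0.
Roots: -2.1 + 2.6j, -2.1 - 2.6j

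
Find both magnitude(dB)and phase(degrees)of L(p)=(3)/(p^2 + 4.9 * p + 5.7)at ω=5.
Substitute p = j*5: L(j5) = -0.0595226 - 0.0755598j.
|L| = 20*log₁₀(sqrt(Re²+Im²)) = -20.34 dB.
∠L = atan2(Im, Re) = -128.23°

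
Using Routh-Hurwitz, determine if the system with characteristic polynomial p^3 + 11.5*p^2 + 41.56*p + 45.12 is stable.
Routh array:
p^3: [1, 41.56]; p^2: [11.5, 45.12]; p^1: [37.6365]; p^0: [45.12]
First column: [1, 11.5, 37.6365, 45.12]. Sign changes = 0.
Yes, stable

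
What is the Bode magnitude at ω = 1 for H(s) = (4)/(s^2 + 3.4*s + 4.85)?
Substitute s = j*1: H(j1) = 0.58372 - 0.515493j.
|H(j1)| = sqrt(Re² + Im²) = 0.7788.
20*log₁₀(0.7788) = -2.17 dB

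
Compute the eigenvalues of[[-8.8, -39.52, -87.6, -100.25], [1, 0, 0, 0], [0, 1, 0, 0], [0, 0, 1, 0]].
Eigenvalues solve det(λI - A) = 0.
Characteristic polynomial: λ^4 + 8.8*λ^3 + 39.52*λ^2 + 87.6*λ + 100.25 = 0.
Factor: (λ^2 + 5*λ + 12.5)(λ^2 + 3.8*λ + 8.02) = 0.
Roots: -1.9 + 2.1j, -1.9 - 2.1j, -2.5 + 2.5j, -2.5 - 2.5j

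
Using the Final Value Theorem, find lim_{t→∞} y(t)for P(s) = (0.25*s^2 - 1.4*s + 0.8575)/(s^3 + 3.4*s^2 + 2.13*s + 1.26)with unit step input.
FVT: lim_{t→∞} y(t) = lim_{s→0} s*Y(s) where Y(s) = P(s)/s.
= lim_{s→0} P(s) = P(0) = num(0)/den(0) = 0.8575/1.26 = 0.6806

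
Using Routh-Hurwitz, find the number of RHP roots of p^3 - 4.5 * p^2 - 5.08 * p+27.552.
Routh array:
p^3: [1, -5.08]; p^2: [-4.5, 27.552]; p^1: [1.04267]; p^0: [27.552]
First column: [1, -4.5, 1.04267, 27.552]. Sign changes = RHP roots = 2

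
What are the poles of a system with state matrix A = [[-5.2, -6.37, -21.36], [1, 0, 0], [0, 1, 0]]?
Eigenvalues solve det(λI - A) = 0.
Characteristic polynomial: λ^3 + 5.2*λ^2 + 6.37*λ + 21.36 = 0.
Factor: (λ + 4.8)(λ^2 + 0.4*λ + 4.45) = 0.
Roots: -0.2 + 2.1j, -0.2 - 2.1j, -4.8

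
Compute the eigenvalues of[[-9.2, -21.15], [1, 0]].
Eigenvalues solve det(λI - A) = 0.
Characteristic polynomial: λ^2 + 9.2*λ + 21.15 = 0.
Factor: (λ + 4.5)(λ + 4.7) = 0.
Roots: -4.5, -4.7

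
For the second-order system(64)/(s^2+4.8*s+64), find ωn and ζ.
Standard form: ωn²/(s²+2ζωn·s+ωn²).
const=64=ωn² → ωn=8, s coeff=4.8=2ζωn → ζ=0.3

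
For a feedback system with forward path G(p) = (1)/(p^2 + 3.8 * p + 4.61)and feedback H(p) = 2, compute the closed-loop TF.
Closed-loop T = G/(1+GH).
Numerator: G_num * H_den = 1.
Denominator: G_den * H_den + G_num * H_num = (p^2 + 3.8*p + 4.61) + (2) = p^2 + 3.8*p + 6.61.
T(p) = (1)/(p^2 + 3.8*p + 6.61)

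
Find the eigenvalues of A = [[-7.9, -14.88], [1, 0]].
Eigenvalues solve det(λI - A) = 0.
Characteristic polynomial: λ^2 + 7.9*λ + 14.88 = 0.
Factor: (λ + 4.8)(λ + 3.1) = 0.
Roots: -3.1, -4.8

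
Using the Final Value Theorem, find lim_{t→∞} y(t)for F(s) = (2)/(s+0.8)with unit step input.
FVT: lim_{t→∞} y(t) = lim_{s→0} s*Y(s) where Y(s) = F(s)/s.
= lim_{s→0} F(s) = F(0) = num(0)/den(0) = 2/0.8 = 2.5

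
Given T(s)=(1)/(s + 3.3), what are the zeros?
Numerator is a nonzero constant (1) → Zeros: none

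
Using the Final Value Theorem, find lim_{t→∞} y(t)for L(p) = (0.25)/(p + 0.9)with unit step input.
FVT: lim_{t→∞} y(t) = lim_{p→0} p*Y(p) where Y(p) = L(p)/p.
= lim_{p→0} L(p) = L(0) = num(0)/den(0) = 0.25/0.9 = 0.2778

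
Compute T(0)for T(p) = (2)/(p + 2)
DC gain = T(0) = num(0)/den(0) = 2/2 = 1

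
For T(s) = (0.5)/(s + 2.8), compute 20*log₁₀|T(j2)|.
Substitute s = j*2: T(j2) = 0.118243 - 0.0844595j.
|T(j2)| = sqrt(Re² + Im²) = 0.1453.
20*log₁₀(0.1453) = -16.75 dB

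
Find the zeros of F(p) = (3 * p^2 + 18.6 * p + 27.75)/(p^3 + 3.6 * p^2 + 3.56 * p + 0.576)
Set numerator = 0: 3*p^2 + 18.6*p + 27.75 = 3*(p + 2.5)(p + 3.7) = 0 → Zeros: -2.5, -3.7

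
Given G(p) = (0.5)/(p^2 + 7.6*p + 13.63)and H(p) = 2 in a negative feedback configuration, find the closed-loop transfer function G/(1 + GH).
Closed-loop T = G/(1+GH).
Numerator: G_num * H_den = 0.5.
Denominator: G_den * H_den + G_num * H_num = (p^2 + 7.6*p + 13.63) + (1) = p^2 + 7.6*p + 14.63.
T(p) = (0.5)/(p^2 + 7.6*p + 14.63)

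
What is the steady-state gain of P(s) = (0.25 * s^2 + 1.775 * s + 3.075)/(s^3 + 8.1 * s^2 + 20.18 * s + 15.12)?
DC gain = P(0) = num(0)/den(0) = 3.075/15.12 = 0.2034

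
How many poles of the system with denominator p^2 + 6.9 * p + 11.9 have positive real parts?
p^2 + 6.9*p + 11.9 = (p + 3.5)(p + 3.4). Poles: -3.4, -3.5. RHP poles (Re>0): 0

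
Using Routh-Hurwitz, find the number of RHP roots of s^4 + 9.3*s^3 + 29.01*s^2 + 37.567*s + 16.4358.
Routh array:
s^4: [1, 29.01, 16.4358]; s^3: [9.3, 37.567]; s^2: [24.9705, 16.4358]; s^1: [31.4457]; s^0: [16.4358]
First column: [1, 9.3, 24.9705, 31.4457, 16.4358]. Sign changes = RHP roots = 0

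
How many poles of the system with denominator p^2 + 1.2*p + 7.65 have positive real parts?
Poles: -0.6 + 2.7j, -0.6 - 2.7j. RHP poles (Re>0): 0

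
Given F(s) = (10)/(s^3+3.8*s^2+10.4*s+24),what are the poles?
Set denominator = 0: s^3 + 3.8*s^2 + 10.4*s + 24 = (s + 3)(s^2 + 0.8*s + 8) = 0 → Poles: -0.4 + 2.8j, -0.4 - 2.8j, -3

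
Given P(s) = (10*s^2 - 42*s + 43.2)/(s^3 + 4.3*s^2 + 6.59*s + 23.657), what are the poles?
Set denominator = 0: s^3 + 4.3*s^2 + 6.59*s + 23.657 = (s + 4.1)(s^2 + 0.2*s + 5.77) = 0 → Poles: -0.1 + 2.4j, -0.1 - 2.4j, -4.1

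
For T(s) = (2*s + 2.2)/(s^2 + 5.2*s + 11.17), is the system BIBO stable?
Denominator: s^2 + 5.2*s + 11.17. Poles: -2.6 + 2.1j, -2.6 - 2.1j. All Re(p)<0: Yes (stable)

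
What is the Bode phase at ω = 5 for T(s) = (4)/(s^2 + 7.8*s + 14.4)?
Substitute s = j*5: T(j5) = -0.0259588 - 0.0955086j.
∠T(j5) = atan2(Im, Re) = atan2(-0.0955086, -0.0259588) = -105.21°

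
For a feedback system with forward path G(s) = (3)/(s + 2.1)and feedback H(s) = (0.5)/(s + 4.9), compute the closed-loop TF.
Closed-loop T = G/(1+GH).
Numerator: G_num * H_den = 3*s + 14.7.
Denominator: G_den * H_den + G_num * H_num = (s^2 + 7*s + 10.29) + (1.5) = s^2 + 7*s + 11.79.
T(s) = (3*s + 14.7)/(s^2 + 7*s + 11.79)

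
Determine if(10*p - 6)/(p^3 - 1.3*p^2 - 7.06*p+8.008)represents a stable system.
Denominator: p^3 - 1.3*p^2 - 7.06*p + 8.008 = (p - 2.8)(p - 1.1)(p + 2.6). Poles: -2.6, 1.1, 2.8. All Re(p)<0: No (unstable)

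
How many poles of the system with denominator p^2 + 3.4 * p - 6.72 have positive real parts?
p^2 + 3.4*p - 6.72 = (p - 1.4)(p + 4.8). Poles: -4.8, 1.4. RHP poles (Re>0): 1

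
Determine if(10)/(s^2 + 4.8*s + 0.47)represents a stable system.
Denominator: s^2 + 4.8*s + 0.47 = (s + 4.7)(s + 0.1). Poles: -0.1, -4.7. All Re(p)<0: Yes (stable)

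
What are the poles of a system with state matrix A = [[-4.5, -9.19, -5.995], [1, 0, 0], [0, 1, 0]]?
Eigenvalues solve det(λI - A) = 0.
Characteristic polynomial: λ^3 + 4.5*λ^2 + 9.19*λ + 5.995 = 0.
Factor: (λ + 1.1)(λ^2 + 3.4*λ + 5.45) = 0.
Roots: -1.1, -1.7 + 1.6j, -1.7 - 1.6j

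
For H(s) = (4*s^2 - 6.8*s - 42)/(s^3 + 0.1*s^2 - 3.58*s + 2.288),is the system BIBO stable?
Denominator: s^3 + 0.1*s^2 - 3.58*s + 2.288 = (s - 1.3)(s - 0.8)(s + 2.2). Poles: -2.2, 0.8, 1.3. All Re(p)<0: No (unstable)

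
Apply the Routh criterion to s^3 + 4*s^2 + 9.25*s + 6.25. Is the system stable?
Routh array:
s^3: [1, 9.25]; s^2: [4, 6.25]; s^1: [7.6875]; s^0: [6.25]
First column: [1, 4, 7.6875, 6.25]. Sign changes = 0.
Yes, stable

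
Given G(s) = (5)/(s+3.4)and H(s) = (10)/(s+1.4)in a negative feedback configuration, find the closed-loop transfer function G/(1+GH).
Closed-loop T = G/(1+GH).
Numerator: G_num * H_den = 5*s + 7.
Denominator: G_den * H_den + G_num * H_num = (s^2 + 4.8*s + 4.76) + (50) = s^2 + 4.8*s + 54.76.
T(s) = (5*s + 7)/(s^2 + 4.8*s + 54.76)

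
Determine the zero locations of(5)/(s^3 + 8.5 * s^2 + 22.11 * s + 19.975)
Numerator is a nonzero constant (5) → Zeros: none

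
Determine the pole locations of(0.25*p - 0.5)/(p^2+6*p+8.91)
Set denominator = 0: p^2 + 6*p + 8.91 = (p + 3.3)(p + 2.7) = 0 → Poles: -2.7, -3.3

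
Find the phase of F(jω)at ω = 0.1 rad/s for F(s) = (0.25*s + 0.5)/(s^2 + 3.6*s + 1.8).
Substitute s = j*0.1: F(j0.1) = 0.27117 - 0.0405705j.
∠F(j0.1) = atan2(Im, Re) = atan2(-0.0405705, 0.27117) = -8.51°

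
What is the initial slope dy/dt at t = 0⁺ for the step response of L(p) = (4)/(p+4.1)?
IVT: y'(0⁺) = lim_{p→∞} p²·Y(p) = lim_{p→∞} p·L(p).
deg(num) = 0, deg(den) = 1, relative degree = 1, so p·L(p) → (leading num)/(leading den) = 4/1 = 4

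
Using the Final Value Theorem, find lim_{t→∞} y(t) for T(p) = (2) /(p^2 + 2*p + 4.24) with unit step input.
FVT: lim_{t→∞} y(t) = lim_{p→0} p*Y(p) where Y(p) = T(p)/p.
= lim_{p→0} T(p) = T(0) = num(0)/den(0) = 2/4.24 = 0.4717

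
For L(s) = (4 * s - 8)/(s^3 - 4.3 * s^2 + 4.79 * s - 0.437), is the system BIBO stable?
Denominator: s^3 - 4.3*s^2 + 4.79*s - 0.437 = (s - 0.1)(s - 1.9)(s - 2.3). Poles: 0.1, 1.9, 2.3. All Re(p)<0: No (unstable)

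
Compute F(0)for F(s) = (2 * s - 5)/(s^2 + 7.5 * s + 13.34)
DC gain = F(0) = num(0)/den(0) = -5/13.34 = -0.3748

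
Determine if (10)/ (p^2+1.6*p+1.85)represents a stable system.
Denominator: p^2 + 1.6*p + 1.85. Poles: -0.8 + 1.1j, -0.8 - 1.1j. All Re(p)<0: Yes (stable)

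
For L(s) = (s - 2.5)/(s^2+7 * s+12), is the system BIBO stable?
Denominator: s^2 + 7*s + 12 = (s + 3)(s + 4). Poles: -3, -4. All Re(p)<0: Yes (stable)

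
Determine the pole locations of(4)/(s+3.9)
Set denominator = 0: s + 3.9 = 0 → Poles: -3.9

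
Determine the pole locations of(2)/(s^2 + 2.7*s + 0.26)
Set denominator = 0: s^2 + 2.7*s + 0.26 = (s + 2.6)(s + 0.1) = 0 → Poles: -0.1, -2.6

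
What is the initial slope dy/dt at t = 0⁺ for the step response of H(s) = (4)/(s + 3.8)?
IVT: y'(0⁺) = lim_{s→∞} s²·Y(s) = lim_{s→∞} s·H(s).
deg(num) = 0, deg(den) = 1, relative degree = 1, so s·H(s) → (leading num)/(leading den) = 4/1 = 4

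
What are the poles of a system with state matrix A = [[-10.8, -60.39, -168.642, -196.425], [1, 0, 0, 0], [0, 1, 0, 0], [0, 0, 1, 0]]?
Eigenvalues solve det(λI - A) = 0.
Characteristic polynomial: λ^4 + 10.8*λ^3 + 60.39*λ^2 + 168.642*λ + 196.425 = 0.
Factor: (λ^2 + 5.4*λ + 8.73)(λ^2 + 5.4*λ + 22.5) = 0.
Roots: -2.7 + 1.2j, -2.7 + 3.9j, -2.7 - 1.2j, -2.7 - 3.9j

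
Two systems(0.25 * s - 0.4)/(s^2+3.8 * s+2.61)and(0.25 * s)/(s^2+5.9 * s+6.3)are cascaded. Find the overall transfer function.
Series: H = H₁ · H₂ = (n₁·n₂)/(d₁·d₂).
Num: n₁·n₂ = 0.0625*s^2 - 0.1*s. Den: d₁·d₂ = s^4 + 9.7*s^3 + 31.33*s^2 + 39.339*s + 16.443.
H(s) = (0.0625*s^2 - 0.1*s)/(s^4 + 9.7*s^3 + 31.33*s^2 + 39.339*s + 16.443)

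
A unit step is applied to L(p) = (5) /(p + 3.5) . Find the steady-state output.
FVT: lim_{t→∞} y(t) = lim_{p→0} p*Y(p) where Y(p) = L(p)/p.
= lim_{p→0} L(p) = L(0) = num(0)/den(0) = 5/3.5 = 1.429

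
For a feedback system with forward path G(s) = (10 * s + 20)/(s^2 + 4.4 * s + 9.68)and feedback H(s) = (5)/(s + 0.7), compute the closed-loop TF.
Closed-loop T = G/(1+GH).
Numerator: G_num * H_den = 10*s^2 + 27*s + 14.
Denominator: G_den * H_den + G_num * H_num = (s^3 + 5.1*s^2 + 12.76*s + 6.776) + (50*s + 100) = s^3 + 5.1*s^2 + 62.76*s + 106.776.
T(s) = (10*s^2 + 27*s + 14)/(s^3 + 5.1*s^2 + 62.76*s + 106.776)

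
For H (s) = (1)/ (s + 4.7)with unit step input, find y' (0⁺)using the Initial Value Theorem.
IVT: y'(0⁺) = lim_{s→∞} s²·Y(s) = lim_{s→∞} s·H(s).
deg(num) = 0, deg(den) = 1, relative degree = 1, so s·H(s) → (leading num)/(leading den) = 1/1 = 1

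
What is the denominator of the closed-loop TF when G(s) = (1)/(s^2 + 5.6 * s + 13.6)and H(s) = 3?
Characteristic poly = G_den * H_den + G_num * H_num = (s^2 + 5.6*s + 13.6) + (3) = s^2 + 5.6*s + 16.6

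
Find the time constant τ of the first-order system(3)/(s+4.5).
First-order system: τ = -1/pole. Pole = -4.5. τ = -1/(-4.5) = 0.2222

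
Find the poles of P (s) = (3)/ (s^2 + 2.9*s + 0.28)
Set denominator = 0: s^2 + 2.9*s + 0.28 = (s + 2.8)(s + 0.1) = 0 → Poles: -0.1, -2.8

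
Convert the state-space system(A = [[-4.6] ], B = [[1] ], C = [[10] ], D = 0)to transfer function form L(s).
L(s) = C(sI - A)⁻¹B + D.
Characteristic polynomial det(sI - A) = s + 4.6.
Numerator from C·adj(sI-A)·B + D·det(sI-A) = 10.
L(s) = (10)/(s + 4.6)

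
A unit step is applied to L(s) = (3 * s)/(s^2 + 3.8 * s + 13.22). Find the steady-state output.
FVT: lim_{t→∞} y(t) = lim_{s→0} s*Y(s) where Y(s) = L(s)/s.
= lim_{s→0} L(s) = L(0) = num(0)/den(0) = 0/13.22 = 0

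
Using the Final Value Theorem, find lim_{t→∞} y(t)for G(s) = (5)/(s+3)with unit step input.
FVT: lim_{t→∞} y(t) = lim_{s→0} s*Y(s) where Y(s) = G(s)/s.
= lim_{s→0} G(s) = G(0) = num(0)/den(0) = 5/3 = 1.667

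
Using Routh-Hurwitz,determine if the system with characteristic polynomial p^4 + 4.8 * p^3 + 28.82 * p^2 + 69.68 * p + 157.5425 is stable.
Routh array:
p^4: [1, 28.82, 157.5425]; p^3: [4.8, 69.68]; p^2: [14.3033, 157.5425]; p^1: [16.8109]; p^0: [157.5425]
First column: [1, 4.8, 14.3033, 16.8109, 157.5425]. Sign changes = 0.
Yes, stable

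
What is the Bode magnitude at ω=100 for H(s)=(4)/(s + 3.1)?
Substitute s = j*100: H(j100) = 0.00123881 - 0.0399616j.
|H(j100)| = sqrt(Re² + Im²) = 0.03998.
20*log₁₀(0.03998) = -27.96 dB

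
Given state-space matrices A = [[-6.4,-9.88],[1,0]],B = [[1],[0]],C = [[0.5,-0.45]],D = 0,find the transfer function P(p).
P(p) = C(pI - A)⁻¹B + D.
Characteristic polynomial det(pI - A) = p^2 + 6.4*p + 9.88.
Numerator from C·adj(pI-A)·B + D·det(pI-A) = 0.5*p - 0.45.
P(p) = (0.5*p - 0.45)/(p^2 + 6.4*p + 9.88)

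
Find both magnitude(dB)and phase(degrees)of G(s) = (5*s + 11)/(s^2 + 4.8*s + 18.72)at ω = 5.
Substitute s = j*5: G(j5) = 0.86267 - 0.684065j.
|G| = 20*log₁₀(sqrt(Re²+Im²)) = 0.84 dB.
∠G = atan2(Im, Re) = -38.41°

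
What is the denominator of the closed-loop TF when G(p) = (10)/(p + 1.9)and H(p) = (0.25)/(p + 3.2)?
Characteristic poly = G_den * H_den + G_num * H_num = (p^2 + 5.1*p + 6.08) + (2.5) = p^2 + 5.1*p + 8.58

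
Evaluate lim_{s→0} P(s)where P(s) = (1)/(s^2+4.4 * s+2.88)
DC gain = P(0) = num(0)/den(0) = 1/2.88 = 0.3472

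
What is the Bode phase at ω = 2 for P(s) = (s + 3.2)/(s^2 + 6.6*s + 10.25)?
Substitute s = j*2: P(j2) = 0.217531 - 0.139426j.
∠P(j2) = atan2(Im, Re) = atan2(-0.139426, 0.217531) = -32.66°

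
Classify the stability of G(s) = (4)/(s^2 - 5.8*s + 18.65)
Denominator: s^2 - 5.8*s + 18.65. Poles: 2.9 + 3.2j, 2.9 - 3.2j. Unstable (2 pole(s) in RHP)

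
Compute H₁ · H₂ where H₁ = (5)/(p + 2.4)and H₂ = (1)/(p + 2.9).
Series: H = H₁ · H₂ = (n₁·n₂)/(d₁·d₂).
Num: n₁·n₂ = 5. Den: d₁·d₂ = p^2 + 5.3*p + 6.96.
H(p) = (5)/(p^2 + 5.3*p + 6.96)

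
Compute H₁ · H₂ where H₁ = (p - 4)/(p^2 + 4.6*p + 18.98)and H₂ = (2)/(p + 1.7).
Series: H = H₁ · H₂ = (n₁·n₂)/(d₁·d₂).
Num: n₁·n₂ = 2*p - 8. Den: d₁·d₂ = p^3 + 6.3*p^2 + 26.8*p + 32.266.
H(p) = (2*p - 8)/(p^3 + 6.3*p^2 + 26.8*p + 32.266)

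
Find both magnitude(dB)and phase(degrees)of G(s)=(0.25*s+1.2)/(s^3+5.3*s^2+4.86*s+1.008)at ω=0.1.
Substitute s = j*0.1: G(j0.1) = 1.00948 - 0.486489j.
|G| = 20*log₁₀(sqrt(Re²+Im²)) = 0.99 dB.
∠G = atan2(Im, Re) = -25.73°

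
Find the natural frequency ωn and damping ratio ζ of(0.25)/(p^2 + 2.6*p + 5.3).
Underdamped: complex pole -1.3 + 1.9j. ωn = |pole| = 2.302, ζ = -Re(pole)/ωn = 0.5647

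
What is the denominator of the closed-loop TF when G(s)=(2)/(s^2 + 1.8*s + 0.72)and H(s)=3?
Characteristic poly = G_den * H_den + G_num * H_num = (s^2 + 1.8*s + 0.72) + (6) = s^2 + 1.8*s + 6.72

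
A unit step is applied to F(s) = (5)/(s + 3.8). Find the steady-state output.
FVT: lim_{t→∞} y(t) = lim_{s→0} s*Y(s) where Y(s) = F(s)/s.
= lim_{s→0} F(s) = F(0) = num(0)/den(0) = 5/3.8 = 1.316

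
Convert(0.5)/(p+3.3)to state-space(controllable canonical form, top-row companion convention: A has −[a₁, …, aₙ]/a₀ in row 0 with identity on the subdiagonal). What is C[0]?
Reachable canonical form: C = numerator coefficients (right-aligned, zero-padded to length n).
num = 0.5, C = [[0.5]].
C[0] = 0.5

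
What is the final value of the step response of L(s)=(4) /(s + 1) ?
FVT: lim_{t→∞} y(t) = lim_{s→0} s*Y(s) where Y(s) = L(s)/s.
= lim_{s→0} L(s) = L(0) = num(0)/den(0) = 4/1 = 4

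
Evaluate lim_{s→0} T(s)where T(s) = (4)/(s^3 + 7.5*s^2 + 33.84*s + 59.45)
DC gain = T(0) = num(0)/den(0) = 4/59.45 = 0.06728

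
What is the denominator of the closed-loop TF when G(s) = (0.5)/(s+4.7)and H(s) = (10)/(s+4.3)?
Characteristic poly = G_den * H_den + G_num * H_num = (s^2 + 9*s + 20.21) + (5) = s^2 + 9*s + 25.21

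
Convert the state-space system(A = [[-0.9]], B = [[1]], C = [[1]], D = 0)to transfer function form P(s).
P(s) = C(sI - A)⁻¹B + D.
Characteristic polynomial det(sI - A) = s + 0.9.
Numerator from C·adj(sI-A)·B + D·det(sI-A) = 1.
P(s) = (1)/(s + 0.9)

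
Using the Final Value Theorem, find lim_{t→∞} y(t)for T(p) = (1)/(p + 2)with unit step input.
FVT: lim_{t→∞} y(t) = lim_{p→0} p*Y(p) where Y(p) = T(p)/p.
= lim_{p→0} T(p) = T(0) = num(0)/den(0) = 1/2 = 0.5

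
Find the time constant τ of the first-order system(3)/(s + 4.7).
First-order system: τ = -1/pole. Pole = -4.7. τ = -1/(-4.7) = 0.2128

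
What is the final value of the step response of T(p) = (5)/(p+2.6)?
FVT: lim_{t→∞} y(t) = lim_{p→0} p*Y(p) where Y(p) = T(p)/p.
= lim_{p→0} T(p) = T(0) = num(0)/den(0) = 5/2.6 = 1.923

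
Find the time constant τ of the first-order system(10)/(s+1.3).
First-order system: τ = -1/pole. Pole = -1.3. τ = -1/(-1.3) = 0.7692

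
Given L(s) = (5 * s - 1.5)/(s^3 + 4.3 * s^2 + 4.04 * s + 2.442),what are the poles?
Set denominator = 0: s^3 + 4.3*s^2 + 4.04*s + 2.442 = (s + 3.3)(s^2 + s + 0.74) = 0 → Poles: -0.5 + 0.7j, -0.5 - 0.7j, -3.3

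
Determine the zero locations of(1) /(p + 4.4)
Numerator is a nonzero constant (1) → Zeros: none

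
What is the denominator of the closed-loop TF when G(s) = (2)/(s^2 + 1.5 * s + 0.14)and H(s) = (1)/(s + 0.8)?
Characteristic poly = G_den * H_den + G_num * H_num = (s^3 + 2.3*s^2 + 1.34*s + 0.112) + (2) = s^3 + 2.3*s^2 + 1.34*s + 2.112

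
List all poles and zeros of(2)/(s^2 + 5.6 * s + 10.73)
Set denominator = 0: s^2 + 5.6*s + 10.73 = 0 → Poles: -2.8 + 1.7j, -2.8 - 1.7j
Numerator is a nonzero constant (2) → Zeros: none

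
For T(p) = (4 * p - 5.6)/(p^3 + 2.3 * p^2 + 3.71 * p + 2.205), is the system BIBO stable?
Denominator: p^3 + 2.3*p^2 + 3.71*p + 2.205 = (p + 0.9)(p^2 + 1.4*p + 2.45). Poles: -0.7 + 1.4j, -0.7 - 1.4j, -0.9. All Re(p)<0: Yes (stable)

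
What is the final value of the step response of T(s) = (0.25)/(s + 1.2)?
FVT: lim_{t→∞} y(t) = lim_{s→0} s*Y(s) where Y(s) = T(s)/s.
= lim_{s→0} T(s) = T(0) = num(0)/den(0) = 0.25/1.2 = 0.2083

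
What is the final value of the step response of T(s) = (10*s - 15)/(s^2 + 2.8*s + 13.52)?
FVT: lim_{t→∞} y(t) = lim_{s→0} s*Y(s) where Y(s) = T(s)/s.
= lim_{s→0} T(s) = T(0) = num(0)/den(0) = -15/13.52 = -1.109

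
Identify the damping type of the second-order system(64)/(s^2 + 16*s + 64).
Standard form: ωn²/(s²+2ζωn·s+ωn²) gives ωn=8, ζ=1.
Critically damped (ζ = 1)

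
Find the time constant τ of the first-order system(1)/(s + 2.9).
First-order system: τ = -1/pole. Pole = -2.9. τ = -1/(-2.9) = 0.3448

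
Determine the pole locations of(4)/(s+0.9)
Set denominator = 0: s + 0.9 = 0 → Poles: -0.9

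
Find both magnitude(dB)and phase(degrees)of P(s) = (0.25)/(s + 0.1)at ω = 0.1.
Substitute s = j*0.1: P(j0.1) = 1.25 - 1.25j.
|P| = 20*log₁₀(sqrt(Re²+Im²)) = 4.95 dB.
∠P = atan2(Im, Re) = -45.00°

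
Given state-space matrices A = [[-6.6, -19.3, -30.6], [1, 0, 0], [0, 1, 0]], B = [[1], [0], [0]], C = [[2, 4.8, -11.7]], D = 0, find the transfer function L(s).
L(s) = C(sI - A)⁻¹B + D.
Characteristic polynomial det(sI - A) = s^3 + 6.6*s^2 + 19.3*s + 30.6.
Numerator from C·adj(sI-A)·B + D·det(sI-A) = 2*s^2 + 4.8*s - 11.7.
L(s) = (2*s^2 + 4.8*s - 11.7)/(s^3 + 6.6*s^2 + 19.3*s + 30.6)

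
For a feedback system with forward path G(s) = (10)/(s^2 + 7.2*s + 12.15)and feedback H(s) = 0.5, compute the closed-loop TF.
Closed-loop T = G/(1+GH).
Numerator: G_num * H_den = 10.
Denominator: G_den * H_den + G_num * H_num = (s^2 + 7.2*s + 12.15) + (5) = s^2 + 7.2*s + 17.15.
T(s) = (10)/(s^2 + 7.2*s + 17.15)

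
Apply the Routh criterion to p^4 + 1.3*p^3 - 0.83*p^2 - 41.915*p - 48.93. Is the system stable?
Routh array:
p^4: [1, -0.83, -48.93]; p^3: [1.3, -41.915]; p^2: [31.4123, -48.93]; p^1: [-39.89]; p^0: [-48.93]
First column: [1, 1.3, 31.4123, -39.89, -48.93]. Sign changes = 1.
No, unstable (1 RHP root(s))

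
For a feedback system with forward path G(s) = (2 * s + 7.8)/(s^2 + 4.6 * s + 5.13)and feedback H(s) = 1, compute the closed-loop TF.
Closed-loop T = G/(1+GH).
Numerator: G_num * H_den = 2*s + 7.8.
Denominator: G_den * H_den + G_num * H_num = (s^2 + 4.6*s + 5.13) + (2*s + 7.8) = s^2 + 6.6*s + 12.93.
T(s) = (2*s + 7.8)/(s^2 + 6.6*s + 12.93)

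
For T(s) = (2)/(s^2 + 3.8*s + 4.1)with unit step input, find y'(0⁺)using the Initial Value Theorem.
IVT: y'(0⁺) = lim_{s→∞} s²·Y(s) = lim_{s→∞} s·T(s).
deg(num) = 0, deg(den) = 2, relative degree = 2 ≥ 2, so s·T(s) → 0. Initial slope = 0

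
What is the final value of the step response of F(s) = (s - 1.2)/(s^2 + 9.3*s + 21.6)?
FVT: lim_{t→∞} y(t) = lim_{s→0} s*Y(s) where Y(s) = F(s)/s.
= lim_{s→0} F(s) = F(0) = num(0)/den(0) = -1.2/21.6 = -0.05556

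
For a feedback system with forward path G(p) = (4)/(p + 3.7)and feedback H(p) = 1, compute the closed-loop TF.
Closed-loop T = G/(1+GH).
Numerator: G_num * H_den = 4.
Denominator: G_den * H_den + G_num * H_num = (p + 3.7) + (4) = p + 7.7.
T(p) = (4)/(p + 7.7)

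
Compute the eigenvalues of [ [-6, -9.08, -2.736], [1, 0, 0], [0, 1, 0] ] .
Eigenvalues solve det(λI - A) = 0.
Characteristic polynomial: λ^3 + 6*λ^2 + 9.08*λ + 2.736 = 0.
Factor: (λ + 1.8)(λ + 0.4)(λ + 3.8) = 0.
Roots: -0.4, -1.8, -3.8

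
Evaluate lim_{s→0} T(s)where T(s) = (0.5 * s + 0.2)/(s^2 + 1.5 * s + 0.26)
DC gain = T(0) = num(0)/den(0) = 0.2/0.26 = 0.7692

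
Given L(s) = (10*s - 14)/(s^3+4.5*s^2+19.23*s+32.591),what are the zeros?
Set numerator = 0: 10*s - 14 = 0 → Zeros: 1.4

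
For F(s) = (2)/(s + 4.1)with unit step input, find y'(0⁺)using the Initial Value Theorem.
IVT: y'(0⁺) = lim_{s→∞} s²·Y(s) = lim_{s→∞} s·F(s).
deg(num) = 0, deg(den) = 1, relative degree = 1, so s·F(s) → (leading num)/(leading den) = 2/1 = 2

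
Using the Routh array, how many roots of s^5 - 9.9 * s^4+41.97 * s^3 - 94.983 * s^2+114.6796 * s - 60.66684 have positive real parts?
Routh array:
s^5: [1, 41.97, 114.6796]; s^4: [-9.9, -94.983, -60.66684]; s^3: [32.3758, 108.552]; s^2: [-61.7896, -60.66684]; s^1: [76.7642]; s^0: [-60.66684]
First column: [1, -9.9, 32.3758, -61.7896, 76.7642, -60.66684]. Sign changes = RHP roots = 5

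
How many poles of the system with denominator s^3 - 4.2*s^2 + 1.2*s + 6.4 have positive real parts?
s^3 - 4.2*s^2 + 1.2*s + 6.4 = (s - 2)(s + 1)(s - 3.2). Poles: -1, 2, 3.2. RHP poles (Re>0): 2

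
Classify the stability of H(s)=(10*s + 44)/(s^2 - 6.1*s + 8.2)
Denominator: s^2 - 6.1*s + 8.2 = (s - 4.1)(s - 2). Poles: 2, 4.1. Unstable (2 pole(s) in RHP)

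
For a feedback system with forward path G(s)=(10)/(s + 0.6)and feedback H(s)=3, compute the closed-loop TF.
Closed-loop T = G/(1+GH).
Numerator: G_num * H_den = 10.
Denominator: G_den * H_den + G_num * H_num = (s + 0.6) + (30) = s + 30.6.
T(s) = (10)/(s + 30.6)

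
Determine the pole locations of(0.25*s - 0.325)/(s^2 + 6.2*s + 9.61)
Set denominator = 0: s^2 + 6.2*s + 9.61 = (s + 3.1)(s + 3.1) = 0 → Poles: -3.1, -3.1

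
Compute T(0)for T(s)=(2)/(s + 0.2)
DC gain = T(0) = num(0)/den(0) = 2/0.2 = 10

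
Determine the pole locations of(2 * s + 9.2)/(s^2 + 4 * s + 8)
Set denominator = 0: s^2 + 4*s + 8 = 0 → Poles: -2 + 2j, -2 - 2j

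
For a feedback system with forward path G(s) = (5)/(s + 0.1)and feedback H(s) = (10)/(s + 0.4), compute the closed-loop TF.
Closed-loop T = G/(1+GH).
Numerator: G_num * H_den = 5*s + 2.
Denominator: G_den * H_den + G_num * H_num = (s^2 + 0.5*s + 0.04) + (50) = s^2 + 0.5*s + 50.04.
T(s) = (5*s + 2)/(s^2 + 0.5*s + 50.04)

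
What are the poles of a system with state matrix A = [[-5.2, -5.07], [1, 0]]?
Eigenvalues solve det(λI - A) = 0.
Characteristic polynomial: λ^2 + 5.2*λ + 5.07 = 0.
Factor: (λ + 3.9)(λ + 1.3) = 0.
Roots: -1.3, -3.9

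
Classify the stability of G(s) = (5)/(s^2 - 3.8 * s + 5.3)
Denominator: s^2 - 3.8*s + 5.3. Poles: 1.9 + 1.3j, 1.9 - 1.3j. Unstable (2 pole(s) in RHP)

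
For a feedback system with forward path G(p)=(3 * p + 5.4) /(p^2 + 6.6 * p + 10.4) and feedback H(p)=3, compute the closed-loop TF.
Closed-loop T = G/(1+GH).
Numerator: G_num * H_den = 3*p + 5.4.
Denominator: G_den * H_den + G_num * H_num = (p^2 + 6.6*p + 10.4) + (9*p + 16.2) = p^2 + 15.6*p + 26.6.
T(p) = (3*p + 5.4)/(p^2 + 15.6*p + 26.6)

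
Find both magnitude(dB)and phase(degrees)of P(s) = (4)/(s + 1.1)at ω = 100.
Substitute s = j*100: P(j100) = 0.000439947 - 0.0399952j.
|P| = 20*log₁₀(sqrt(Re²+Im²)) = -27.96 dB.
∠P = atan2(Im, Re) = -89.37°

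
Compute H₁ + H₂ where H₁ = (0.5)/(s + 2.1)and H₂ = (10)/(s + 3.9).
Parallel: H = H₁ + H₂ = (n₁·d₂ + n₂·d₁)/(d₁·d₂).
n₁·d₂ = 0.5*s + 1.95. n₂·d₁ = 10*s + 21. Sum = 10.5*s + 22.95. d₁·d₂ = s^2 + 6*s + 8.19.
H(s) = (10.5*s + 22.95)/(s^2 + 6*s + 8.19)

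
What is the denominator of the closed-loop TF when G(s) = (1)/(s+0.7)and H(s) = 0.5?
Characteristic poly = G_den * H_den + G_num * H_num = (s + 0.7) + (0.5) = s + 1.2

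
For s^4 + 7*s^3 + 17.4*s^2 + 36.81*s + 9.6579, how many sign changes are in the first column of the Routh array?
Routh array:
s^4: [1, 17.4, 9.6579]; s^3: [7, 36.81]; s^2: [12.1414, 9.6579]; s^1: [31.2418]; s^0: [9.6579]
First column: [1, 7, 12.1414, 31.2418, 9.6579]. Sign changes = 0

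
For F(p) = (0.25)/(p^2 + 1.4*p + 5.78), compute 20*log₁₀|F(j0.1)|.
Substitute p = j*0.1: F(j0.1) = 0.0433021 - 0.00105066j.
|F(j0.1)| = sqrt(Re² + Im²) = 0.04331.
20*log₁₀(0.04331) = -27.27 dB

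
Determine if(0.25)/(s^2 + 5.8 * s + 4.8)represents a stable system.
Denominator: s^2 + 5.8*s + 4.8 = (s + 1)(s + 4.8). Poles: -1, -4.8. All Re(p)<0: Yes (stable)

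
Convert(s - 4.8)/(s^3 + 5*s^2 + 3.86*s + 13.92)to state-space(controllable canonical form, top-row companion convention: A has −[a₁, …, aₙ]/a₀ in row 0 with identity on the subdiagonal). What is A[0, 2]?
Reachable canonical form for den = s^3 + 5*s^2 + 3.86*s + 13.92: top row of A = -[a₁,a₂,...,aₙ]/a₀, ones on the subdiagonal, zeros elsewhere.
A = [[-5, -3.86, -13.92], [1, 0, 0], [0, 1, 0]].
A[0,2] = -13.92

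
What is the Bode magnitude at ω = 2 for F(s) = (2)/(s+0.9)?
Substitute s = j*2: F(j2) = 0.37422 - 0.831601j.
|F(j2)| = sqrt(Re² + Im²) = 0.9119.
20*log₁₀(0.9119) = -0.80 dB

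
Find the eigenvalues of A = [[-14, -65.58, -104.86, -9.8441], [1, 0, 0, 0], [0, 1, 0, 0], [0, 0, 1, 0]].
Eigenvalues solve det(λI - A) = 0.
Characteristic polynomial: λ^4 + 14*λ^3 + 65.58*λ^2 + 104.86*λ + 9.8441 = 0.
Factor: (λ + 4.9)(λ + 4.1)(λ + 4.9)(λ + 0.1) = 0.
Roots: -0.1, -4.1, -4.9, -4.9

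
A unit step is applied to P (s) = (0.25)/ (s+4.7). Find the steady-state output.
FVT: lim_{t→∞} y(t) = lim_{s→0} s*Y(s) where Y(s) = P(s)/s.
= lim_{s→0} P(s) = P(0) = num(0)/den(0) = 0.25/4.7 = 0.05319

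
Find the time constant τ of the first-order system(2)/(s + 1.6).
First-order system: τ = -1/pole. Pole = -1.6. τ = -1/(-1.6) = 0.625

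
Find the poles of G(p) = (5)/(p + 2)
Set denominator = 0: p + 2 = 0 → Poles: -2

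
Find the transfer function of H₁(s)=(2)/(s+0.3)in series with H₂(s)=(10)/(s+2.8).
Series: H = H₁ · H₂ = (n₁·n₂)/(d₁·d₂).
Num: n₁·n₂ = 20. Den: d₁·d₂ = s^2 + 3.1*s + 0.84.
H(s) = (20)/(s^2 + 3.1*s + 0.84)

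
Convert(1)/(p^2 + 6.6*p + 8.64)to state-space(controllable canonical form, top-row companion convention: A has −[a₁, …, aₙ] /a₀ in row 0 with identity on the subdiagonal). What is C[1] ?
Reachable canonical form: C = numerator coefficients (right-aligned, zero-padded to length n).
num = 1, C = [[0, 1]].
C[1] = 1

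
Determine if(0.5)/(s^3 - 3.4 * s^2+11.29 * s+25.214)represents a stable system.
Denominator: s^3 - 3.4*s^2 + 11.29*s + 25.214 = (s + 1.4)(s^2 - 4.8*s + 18.01). Poles: -1.4, 2.4 + 3.5j, 2.4 - 3.5j. All Re(p)<0: No (unstable)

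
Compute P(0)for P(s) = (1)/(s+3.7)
DC gain = P(0) = num(0)/den(0) = 1/3.7 = 0.2703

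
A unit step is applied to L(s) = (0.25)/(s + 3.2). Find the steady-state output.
FVT: lim_{t→∞} y(t) = lim_{s→0} s*Y(s) where Y(s) = L(s)/s.
= lim_{s→0} L(s) = L(0) = num(0)/den(0) = 0.25/3.2 = 0.07812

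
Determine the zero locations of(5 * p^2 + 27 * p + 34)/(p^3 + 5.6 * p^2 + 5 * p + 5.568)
Set numerator = 0: 5*p^2 + 27*p + 34 = 5*(p + 3.4)(p + 2) = 0 → Zeros: -2, -3.4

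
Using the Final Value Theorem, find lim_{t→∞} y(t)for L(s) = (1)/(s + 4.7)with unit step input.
FVT: lim_{t→∞} y(t) = lim_{s→0} s*Y(s) where Y(s) = L(s)/s.
= lim_{s→0} L(s) = L(0) = num(0)/den(0) = 1/4.7 = 0.2128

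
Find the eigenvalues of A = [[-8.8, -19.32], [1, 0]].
Eigenvalues solve det(λI - A) = 0.
Characteristic polynomial: λ^2 + 8.8*λ + 19.32 = 0.
Factor: (λ + 4.2)(λ + 4.6) = 0.
Roots: -4.2, -4.6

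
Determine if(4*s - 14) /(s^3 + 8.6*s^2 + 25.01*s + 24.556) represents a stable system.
Denominator: s^3 + 8.6*s^2 + 25.01*s + 24.556 = (s + 2.8)(s^2 + 5.8*s + 8.77). Poles: -2.8, -2.9 + 0.6j, -2.9 - 0.6j. All Re(p)<0: Yes (stable)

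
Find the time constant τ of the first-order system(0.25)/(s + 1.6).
First-order system: τ = -1/pole. Pole = -1.6. τ = -1/(-1.6) = 0.625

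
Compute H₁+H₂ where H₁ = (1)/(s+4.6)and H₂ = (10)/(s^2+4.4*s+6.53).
Parallel: H = H₁ + H₂ = (n₁·d₂ + n₂·d₁)/(d₁·d₂).
n₁·d₂ = s^2 + 4.4*s + 6.53. n₂·d₁ = 10*s + 46. Sum = s^2 + 14.4*s + 52.53. d₁·d₂ = s^3 + 9*s^2 + 26.77*s + 30.038.
H(s) = (s^2 + 14.4*s + 52.53)/(s^3 + 9*s^2 + 26.77*s + 30.038)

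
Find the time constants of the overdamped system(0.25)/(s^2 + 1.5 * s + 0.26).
Overdamped: real poles at -0.2, -1.3. τ = -1/pole → τ₁ = 5, τ₂ = 0.7692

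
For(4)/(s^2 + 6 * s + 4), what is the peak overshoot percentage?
Standard form: ωn²/(s²+2ζωn·s+ωn²) → ωn = 2, ζ = 1.5.
ζ ≥ 1, so the response is non-oscillatory: peak overshoot = 0%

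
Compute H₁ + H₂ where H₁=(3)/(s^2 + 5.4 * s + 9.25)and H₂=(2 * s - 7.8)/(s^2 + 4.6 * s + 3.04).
Parallel: H = H₁ + H₂ = (n₁·d₂ + n₂·d₁)/(d₁·d₂).
n₁·d₂ = 3*s^2 + 13.8*s + 9.12. n₂·d₁ = 2*s^3 + 3*s^2 - 23.62*s - 72.15. Sum = 2*s^3 + 6*s^2 - 9.82*s - 63.03. d₁·d₂ = s^4 + 10*s^3 + 37.13*s^2 + 58.966*s + 28.12.
H(s) = (2*s^3 + 6*s^2 - 9.82*s - 63.03)/(s^4 + 10*s^3 + 37.13*s^2 + 58.966*s + 28.12)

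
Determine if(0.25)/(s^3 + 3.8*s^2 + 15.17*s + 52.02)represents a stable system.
Denominator: s^3 + 3.8*s^2 + 15.17*s + 52.02 = (s + 3.6)(s^2 + 0.2*s + 14.45). Poles: -0.1 + 3.8j, -0.1 - 3.8j, -3.6. All Re(p)<0: Yes (stable)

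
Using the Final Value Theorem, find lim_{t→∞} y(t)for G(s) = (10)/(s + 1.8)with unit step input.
FVT: lim_{t→∞} y(t) = lim_{s→0} s*Y(s) where Y(s) = G(s)/s.
= lim_{s→0} G(s) = G(0) = num(0)/den(0) = 10/1.8 = 5.556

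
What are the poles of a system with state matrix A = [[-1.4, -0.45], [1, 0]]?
Eigenvalues solve det(λI - A) = 0.
Characteristic polynomial: λ^2 + 1.4*λ + 0.45 = 0.
Factor: (λ + 0.5)(λ + 0.9) = 0.
Roots: -0.5, -0.9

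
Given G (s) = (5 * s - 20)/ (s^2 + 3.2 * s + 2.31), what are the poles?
Set denominator = 0: s^2 + 3.2*s + 2.31 = (s + 1.1)(s + 2.1) = 0 → Poles: -1.1, -2.1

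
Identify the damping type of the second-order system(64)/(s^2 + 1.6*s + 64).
Standard form: ωn²/(s²+2ζωn·s+ωn²) gives ωn=8, ζ=0.1.
Underdamped (ζ = 0.1 < 1)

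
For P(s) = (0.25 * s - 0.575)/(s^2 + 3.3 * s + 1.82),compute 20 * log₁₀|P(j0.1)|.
Substitute s = j*0.1: P(j0.1) = -0.305022 + 0.0694239j.
|P(j0.1)| = sqrt(Re² + Im²) = 0.3128.
20*log₁₀(0.3128) = -10.09 dB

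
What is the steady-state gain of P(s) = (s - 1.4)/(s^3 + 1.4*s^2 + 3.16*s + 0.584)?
DC gain = P(0) = num(0)/den(0) = -1.4/0.584 = -2.397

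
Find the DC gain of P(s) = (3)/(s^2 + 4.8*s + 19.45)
DC gain = P(0) = num(0)/den(0) = 3/19.45 = 0.1542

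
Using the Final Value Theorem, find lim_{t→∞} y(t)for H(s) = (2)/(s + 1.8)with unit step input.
FVT: lim_{t→∞} y(t) = lim_{s→0} s*Y(s) where Y(s) = H(s)/s.
= lim_{s→0} H(s) = H(0) = num(0)/den(0) = 2/1.8 = 1.111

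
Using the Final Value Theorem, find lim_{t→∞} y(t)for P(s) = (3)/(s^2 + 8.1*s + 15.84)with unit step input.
FVT: lim_{t→∞} y(t) = lim_{s→0} s*Y(s) where Y(s) = P(s)/s.
= lim_{s→0} P(s) = P(0) = num(0)/den(0) = 3/15.84 = 0.1894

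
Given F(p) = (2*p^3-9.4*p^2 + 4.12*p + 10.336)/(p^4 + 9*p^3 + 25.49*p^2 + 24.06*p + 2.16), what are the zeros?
Set numerator = 0: 2*p^3 - 9.4*p^2 + 4.12*p + 10.336 = 2*(p - 3.8)(p - 1.7)(p + 0.8) = 0 → Zeros: -0.8, 1.7, 3.8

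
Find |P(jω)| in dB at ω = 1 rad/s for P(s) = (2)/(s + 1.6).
Substitute s = j*1: P(j1) = 0.898876 - 0.561798j.
|P(j1)| = sqrt(Re² + Im²) = 1.06.
20*log₁₀(1.06) = 0.51 dB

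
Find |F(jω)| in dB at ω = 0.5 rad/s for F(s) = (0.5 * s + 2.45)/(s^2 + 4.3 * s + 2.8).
Substitute s = j*0.5: F(j0.5) = 0.609888 - 0.41618j.
|F(j0.5)| = sqrt(Re² + Im²) = 0.7384.
20*log₁₀(0.7384) = -2.63 dB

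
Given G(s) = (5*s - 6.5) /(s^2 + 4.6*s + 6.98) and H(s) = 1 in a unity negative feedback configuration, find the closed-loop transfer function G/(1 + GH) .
Closed-loop T = G/(1+GH).
Numerator: G_num * H_den = 5*s - 6.5.
Denominator: G_den * H_den + G_num * H_num = (s^2 + 4.6*s + 6.98) + (5*s - 6.5) = s^2 + 9.6*s + 0.48.
T(s) = (5*s - 6.5)/(s^2 + 9.6*s + 0.48)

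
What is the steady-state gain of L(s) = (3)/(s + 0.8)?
DC gain = L(0) = num(0)/den(0) = 3/0.8 = 3.75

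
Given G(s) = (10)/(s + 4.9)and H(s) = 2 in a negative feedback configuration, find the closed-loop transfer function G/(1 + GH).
Closed-loop T = G/(1+GH).
Numerator: G_num * H_den = 10.
Denominator: G_den * H_den + G_num * H_num = (s + 4.9) + (20) = s + 24.9.
T(s) = (10)/(s + 24.9)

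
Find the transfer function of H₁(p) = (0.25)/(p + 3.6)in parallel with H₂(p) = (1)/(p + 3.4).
Parallel: H = H₁ + H₂ = (n₁·d₂ + n₂·d₁)/(d₁·d₂).
n₁·d₂ = 0.25*p + 0.85. n₂·d₁ = p + 3.6. Sum = 1.25*p + 4.45. d₁·d₂ = p^2 + 7*p + 12.24.
H(p) = (1.25*p + 4.45)/(p^2 + 7*p + 12.24)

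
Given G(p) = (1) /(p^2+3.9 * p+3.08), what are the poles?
Set denominator = 0: p^2 + 3.9*p + 3.08 = (p + 1.1)(p + 2.8) = 0 → Poles: -1.1, -2.8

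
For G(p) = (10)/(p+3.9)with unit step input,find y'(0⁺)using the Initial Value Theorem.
IVT: y'(0⁺) = lim_{p→∞} p²·Y(p) = lim_{p→∞} p·G(p).
deg(num) = 0, deg(den) = 1, relative degree = 1, so p·G(p) → (leading num)/(leading den) = 10/1 = 10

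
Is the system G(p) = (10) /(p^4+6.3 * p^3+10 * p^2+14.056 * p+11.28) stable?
Denominator: p^4 + 6.3*p^3 + 10*p^2 + 14.056*p + 11.28 = (p + 4.7)(p + 1.2)(p^2 + 0.4*p + 2). Poles: -0.2 + 1.4j, -0.2 - 1.4j, -1.2, -4.7. All Re(p)<0: Yes (stable)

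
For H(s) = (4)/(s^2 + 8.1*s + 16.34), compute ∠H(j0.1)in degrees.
Substitute s = j*0.1: H(j0.1) = 0.244347 - 0.0121201j.
∠H(j0.1) = atan2(Im, Re) = atan2(-0.0121201, 0.244347) = -2.84°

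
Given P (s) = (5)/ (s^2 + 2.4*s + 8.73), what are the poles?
Set denominator = 0: s^2 + 2.4*s + 8.73 = 0 → Poles: -1.2 + 2.7j, -1.2 - 2.7j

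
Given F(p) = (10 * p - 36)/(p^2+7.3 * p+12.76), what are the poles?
Set denominator = 0: p^2 + 7.3*p + 12.76 = (p + 4.4)(p + 2.9) = 0 → Poles: -2.9, -4.4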